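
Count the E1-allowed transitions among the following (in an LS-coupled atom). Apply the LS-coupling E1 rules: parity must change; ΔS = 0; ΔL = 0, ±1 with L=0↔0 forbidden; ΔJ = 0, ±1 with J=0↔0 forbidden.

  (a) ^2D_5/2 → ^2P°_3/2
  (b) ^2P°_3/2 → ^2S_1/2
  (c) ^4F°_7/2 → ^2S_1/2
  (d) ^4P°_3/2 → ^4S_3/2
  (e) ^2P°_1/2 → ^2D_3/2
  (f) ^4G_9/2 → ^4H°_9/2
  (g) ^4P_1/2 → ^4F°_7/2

(a) allowed
(b) allowed
(c) forbidden (ΔS, ΔL, ΔJ fail)
(d) allowed
(e) allowed
(f) allowed
(g) forbidden (ΔL, ΔJ fail)
Total allowed: 5 of 7.

5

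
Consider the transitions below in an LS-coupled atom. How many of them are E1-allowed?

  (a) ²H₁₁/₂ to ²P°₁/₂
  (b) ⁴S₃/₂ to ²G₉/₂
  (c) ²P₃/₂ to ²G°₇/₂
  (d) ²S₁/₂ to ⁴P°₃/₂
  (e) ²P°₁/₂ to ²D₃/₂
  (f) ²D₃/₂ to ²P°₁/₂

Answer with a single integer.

(a) forbidden (ΔL, ΔJ fail)
(b) forbidden (parity, ΔS, ΔL, ΔJ fail)
(c) forbidden (ΔL, ΔJ fail)
(d) forbidden (ΔS fails)
(e) allowed
(f) allowed
Total allowed: 2 of 6.

2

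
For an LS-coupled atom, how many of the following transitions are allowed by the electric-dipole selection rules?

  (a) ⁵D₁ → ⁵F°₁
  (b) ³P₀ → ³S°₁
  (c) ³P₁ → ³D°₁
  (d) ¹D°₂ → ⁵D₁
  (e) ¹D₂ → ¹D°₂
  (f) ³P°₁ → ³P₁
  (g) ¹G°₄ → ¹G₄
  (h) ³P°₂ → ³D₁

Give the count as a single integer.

7

(a) allowed
(b) allowed
(c) allowed
(d) forbidden (ΔS fails)
(e) allowed
(f) allowed
(g) allowed
(h) allowed
Total allowed: 7 of 8.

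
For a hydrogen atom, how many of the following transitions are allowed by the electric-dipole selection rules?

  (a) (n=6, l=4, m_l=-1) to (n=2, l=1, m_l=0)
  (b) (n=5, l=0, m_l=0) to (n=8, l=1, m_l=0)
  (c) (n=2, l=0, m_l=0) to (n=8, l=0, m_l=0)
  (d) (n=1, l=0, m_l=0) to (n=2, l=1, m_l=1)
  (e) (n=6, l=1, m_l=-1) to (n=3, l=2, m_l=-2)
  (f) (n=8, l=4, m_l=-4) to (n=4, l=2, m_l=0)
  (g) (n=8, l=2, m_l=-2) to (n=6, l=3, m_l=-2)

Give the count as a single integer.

4

(a) forbidden — Δl = -3 (E1 requires Δl = ±1)
(b) allowed
(c) forbidden — Δl = +0 (E1 requires Δl = ±1)
(d) allowed
(e) allowed
(f) forbidden — Δl = -2 (E1 requires Δl = ±1); Δm_l = +4 (E1 requires Δm_l = 0, ±1)
(g) allowed
Total allowed: 4 of 7.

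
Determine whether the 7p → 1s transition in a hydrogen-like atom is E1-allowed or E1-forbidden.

allowed

Δl = 0 − 1 = -1; the E1 rule Δl = ±1 is ok.
All E1 selection rules are satisfied.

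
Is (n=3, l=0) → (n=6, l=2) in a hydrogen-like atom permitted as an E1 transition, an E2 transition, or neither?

E2

Δl = 2 − 0 = +2; l_i + l_f = 2.
E1 (Δl = ±1): not satisfied.
E2 (Δl = 0,±2, l_i+l_f ≥ 2): satisfied.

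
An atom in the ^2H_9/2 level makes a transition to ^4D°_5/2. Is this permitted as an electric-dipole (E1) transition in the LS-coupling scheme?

Parity must change: even → odd — passes.
ΔS = 0: S: 1/2 → 3/2 — fails.
ΔL = 0, ±1 (not L=0↔0): L: 5 → 2, ΔL = -3 — fails.
ΔJ = 0, ±1 (not J=0↔0): J: 9/2 → 5/2, ΔJ = -2 — fails.
Rule(s) violated: ΔS, ΔL, ΔJ.

forbidden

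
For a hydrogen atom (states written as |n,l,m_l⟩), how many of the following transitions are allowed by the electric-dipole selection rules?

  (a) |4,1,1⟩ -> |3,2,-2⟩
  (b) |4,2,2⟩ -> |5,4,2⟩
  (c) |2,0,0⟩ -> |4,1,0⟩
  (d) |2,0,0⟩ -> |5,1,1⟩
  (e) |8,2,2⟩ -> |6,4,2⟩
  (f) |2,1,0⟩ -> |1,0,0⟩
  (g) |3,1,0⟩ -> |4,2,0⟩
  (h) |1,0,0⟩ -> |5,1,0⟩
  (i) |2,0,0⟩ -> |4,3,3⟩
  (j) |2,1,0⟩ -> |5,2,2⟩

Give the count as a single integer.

(a) forbidden — Δm_l = -3 (E1 requires Δm_l = 0, ±1)
(b) forbidden — Δl = +2 (E1 requires Δl = ±1)
(c) allowed
(d) allowed
(e) forbidden — Δl = +2 (E1 requires Δl = ±1)
(f) allowed
(g) allowed
(h) allowed
(i) forbidden — Δl = +3 (E1 requires Δl = ±1); Δm_l = +3 (E1 requires Δm_l = 0, ±1)
(j) forbidden — Δm_l = +2 (E1 requires Δm_l = 0, ±1)
Total allowed: 5 of 10.

5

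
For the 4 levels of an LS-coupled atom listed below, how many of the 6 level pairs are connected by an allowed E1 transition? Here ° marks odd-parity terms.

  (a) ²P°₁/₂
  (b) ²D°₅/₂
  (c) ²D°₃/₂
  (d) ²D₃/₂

3

(a)–(b): forbidden (parity, ΔJ).
(a)–(c): forbidden (parity).
(a)–(d): allowed.
(b)–(c): forbidden (parity).
(b)–(d): allowed.
(c)–(d): allowed.
Allowed pairs: 3 of 6.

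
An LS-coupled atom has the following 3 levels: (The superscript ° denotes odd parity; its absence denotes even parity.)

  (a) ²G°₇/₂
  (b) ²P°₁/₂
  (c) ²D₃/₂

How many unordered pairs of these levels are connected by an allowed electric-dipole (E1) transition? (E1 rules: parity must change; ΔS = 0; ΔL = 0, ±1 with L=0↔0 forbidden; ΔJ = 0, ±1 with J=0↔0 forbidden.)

1

(a)–(b): forbidden (parity, ΔL, ΔJ).
(a)–(c): forbidden (ΔL, ΔJ).
(b)–(c): allowed.
Allowed pairs: 1 of 3.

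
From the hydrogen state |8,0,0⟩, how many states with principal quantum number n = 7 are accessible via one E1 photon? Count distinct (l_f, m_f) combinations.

E1 requires Δl = ±1, so l_f ∈ {-1, 1}; with 0 ≤ l_f ≤ n_f−1 = 6, the allowed l_f values are {1}.
For l_f = 1: m_f ∈ {m_i−1, m_i, m_i+1} ∩ [−1, 1] = {-1, 0, 1} → 3 states.
Total: 3.

3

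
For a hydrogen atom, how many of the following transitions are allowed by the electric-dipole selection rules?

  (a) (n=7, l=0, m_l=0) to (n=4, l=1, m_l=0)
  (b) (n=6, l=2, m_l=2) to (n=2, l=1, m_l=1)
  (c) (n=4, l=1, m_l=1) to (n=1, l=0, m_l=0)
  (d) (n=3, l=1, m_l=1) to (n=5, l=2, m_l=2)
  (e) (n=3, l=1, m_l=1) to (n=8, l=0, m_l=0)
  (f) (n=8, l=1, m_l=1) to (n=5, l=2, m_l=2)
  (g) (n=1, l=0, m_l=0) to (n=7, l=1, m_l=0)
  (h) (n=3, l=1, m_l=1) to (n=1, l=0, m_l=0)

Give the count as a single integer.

8

(a) allowed
(b) allowed
(c) allowed
(d) allowed
(e) allowed
(f) allowed
(g) allowed
(h) allowed
Total allowed: 8 of 8.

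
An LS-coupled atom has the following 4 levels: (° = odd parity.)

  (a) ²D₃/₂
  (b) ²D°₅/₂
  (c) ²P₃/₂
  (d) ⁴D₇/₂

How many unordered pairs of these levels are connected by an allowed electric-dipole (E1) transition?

(a)–(b): allowed.
(a)–(c): forbidden (parity).
(a)–(d): forbidden (parity, ΔS, ΔJ).
(b)–(c): allowed.
(b)–(d): forbidden (ΔS).
(c)–(d): forbidden (parity, ΔS, ΔJ).
Allowed pairs: 2 of 6.

2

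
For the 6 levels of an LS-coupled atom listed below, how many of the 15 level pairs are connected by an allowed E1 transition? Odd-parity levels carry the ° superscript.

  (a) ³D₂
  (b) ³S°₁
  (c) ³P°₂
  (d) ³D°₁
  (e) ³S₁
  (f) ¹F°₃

3

(a)–(b): forbidden (ΔL).
(a)–(c): allowed.
(a)–(d): allowed.
(a)–(e): forbidden (parity, ΔL).
(a)–(f): forbidden (ΔS).
(b)–(c): forbidden (parity).
(b)–(d): forbidden (parity, ΔL).
(b)–(e): forbidden (ΔL).
(b)–(f): forbidden (parity, ΔS, ΔL, ΔJ).
(c)–(d): forbidden (parity).
(c)–(e): allowed.
(c)–(f): forbidden (parity, ΔS, ΔL).
(d)–(e): forbidden (ΔL).
(d)–(f): forbidden (parity, ΔS, ΔJ).
(e)–(f): forbidden (ΔS, ΔL, ΔJ).
Allowed pairs: 3 of 15.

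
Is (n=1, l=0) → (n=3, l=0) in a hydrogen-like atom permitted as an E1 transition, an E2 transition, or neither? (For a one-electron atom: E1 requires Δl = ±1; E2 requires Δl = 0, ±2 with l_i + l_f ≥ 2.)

neither

Δl = 0 − 0 = +0; l_i + l_f = 0.
E1 (Δl = ±1): not satisfied.
E2 (Δl = 0,±2, l_i+l_f ≥ 2): not satisfied.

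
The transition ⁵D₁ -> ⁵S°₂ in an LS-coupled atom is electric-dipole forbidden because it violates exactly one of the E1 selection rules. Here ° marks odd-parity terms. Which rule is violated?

Initial level: S=2, L=2, J=1, parity even. Final level: S=2, L=0, J=2, parity odd.
Parity must change: even → odd — ok.
ΔS = 0: S: 2 → 2 — ok.
ΔL = 0, ±1 (not L=0↔0): L: 2 → 0, ΔL = -2 — fails.
ΔJ = 0, ±1 (not J=0↔0): J: 1 → 2, ΔJ = +1 — ok.

the ΔL = 0, ±1 rule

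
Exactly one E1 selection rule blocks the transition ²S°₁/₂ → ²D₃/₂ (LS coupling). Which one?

Reading off the term symbols: S 1/2→1/2, L 0→2, J 1/2→3/2, parity odd→even.
Parity must change: odd → even — passes.
ΔS = 0: S: 1/2 → 1/2 — passes.
ΔL = 0, ±1 (not L=0↔0): L: 0 → 2, ΔL = +2 — fails.
ΔJ = 0, ±1 (not J=0↔0): J: 1/2 → 3/2, ΔJ = +1 — passes.

the ΔL = 0, ±1 rule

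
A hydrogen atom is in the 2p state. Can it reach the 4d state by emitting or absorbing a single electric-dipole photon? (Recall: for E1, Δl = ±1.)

allowed

Initial l = 1, final l = 2, so Δl = +1. E1 requires Δl = ±1: passes.
All E1 selection rules are satisfied.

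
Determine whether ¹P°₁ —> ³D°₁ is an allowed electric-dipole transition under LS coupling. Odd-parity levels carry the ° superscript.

Initial level: S=0, L=1, J=1, parity odd. Final level: S=1, L=2, J=1, parity odd.
Parity must change: odd → odd — fails.
ΔS = 0: S: 0 → 1 — fails.
ΔL = 0, ±1 (not L=0↔0): L: 1 → 2, ΔL = +1 — ok.
ΔJ = 0, ±1 (not J=0↔0): J: 1 → 1, ΔJ = +0 — ok.
Rule(s) violated: parity, ΔS.

forbidden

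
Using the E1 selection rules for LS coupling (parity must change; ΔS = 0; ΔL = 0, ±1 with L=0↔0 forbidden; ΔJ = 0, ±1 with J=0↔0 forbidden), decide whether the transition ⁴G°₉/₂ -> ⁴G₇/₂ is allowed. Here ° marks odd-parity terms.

Parity must change: odd → even — satisfied.
ΔS = 0: S: 3/2 → 3/2 — satisfied.
ΔL = 0, ±1 (not L=0↔0): L: 4 → 4, ΔL = +0 — satisfied.
ΔJ = 0, ±1 (not J=0↔0): J: 9/2 → 7/2, ΔJ = -1 — satisfied.
All four E1 rules are satisfied.

allowed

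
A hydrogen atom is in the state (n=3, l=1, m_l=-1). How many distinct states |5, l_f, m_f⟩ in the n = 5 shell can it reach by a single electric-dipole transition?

4

E1 requires Δl = ±1, so l_f ∈ {0, 2}; with 0 ≤ l_f ≤ n_f−1 = 4, the allowed l_f values are {0, 2}.
For l_f = 0: m_f ∈ {m_i−1, m_i, m_i+1} ∩ [−0, 0] = {0} → 1 state.
For l_f = 2: m_f ∈ {m_i−1, m_i, m_i+1} ∩ [−2, 2] = {-2, -1, 0} → 3 states.
Total: 4.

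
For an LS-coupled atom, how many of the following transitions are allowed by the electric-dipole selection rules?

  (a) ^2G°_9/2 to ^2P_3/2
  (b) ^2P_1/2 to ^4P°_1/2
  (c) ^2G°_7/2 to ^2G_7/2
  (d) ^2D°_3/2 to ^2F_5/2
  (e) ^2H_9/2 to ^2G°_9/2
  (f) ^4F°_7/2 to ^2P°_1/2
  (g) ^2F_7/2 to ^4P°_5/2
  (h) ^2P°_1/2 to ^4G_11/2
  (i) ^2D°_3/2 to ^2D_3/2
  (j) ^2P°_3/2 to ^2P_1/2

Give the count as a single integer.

5

(a) forbidden (ΔL, ΔJ fail)
(b) forbidden (ΔS fails)
(c) allowed
(d) allowed
(e) allowed
(f) forbidden (parity, ΔS, ΔL, ΔJ fail)
(g) forbidden (ΔS, ΔL fail)
(h) forbidden (ΔS, ΔL, ΔJ fail)
(i) allowed
(j) allowed
Total allowed: 5 of 10.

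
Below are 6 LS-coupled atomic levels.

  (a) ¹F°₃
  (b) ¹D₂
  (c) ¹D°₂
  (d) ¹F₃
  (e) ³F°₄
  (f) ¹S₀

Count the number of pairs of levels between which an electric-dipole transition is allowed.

4

(a)–(b): allowed.
(a)–(c): forbidden (parity).
(a)–(d): allowed.
(a)–(e): forbidden (parity, ΔS).
(a)–(f): forbidden (ΔL, ΔJ).
(b)–(c): allowed.
(b)–(d): forbidden (parity).
(b)–(e): forbidden (ΔS, ΔJ).
(b)–(f): forbidden (parity, ΔL, ΔJ).
(c)–(d): allowed.
(c)–(e): forbidden (parity, ΔS, ΔJ).
(c)–(f): forbidden (ΔL, ΔJ).
(d)–(e): forbidden (ΔS).
(d)–(f): forbidden (parity, ΔL, ΔJ).
(e)–(f): forbidden (ΔS, ΔL, ΔJ).
Allowed pairs: 4 of 15.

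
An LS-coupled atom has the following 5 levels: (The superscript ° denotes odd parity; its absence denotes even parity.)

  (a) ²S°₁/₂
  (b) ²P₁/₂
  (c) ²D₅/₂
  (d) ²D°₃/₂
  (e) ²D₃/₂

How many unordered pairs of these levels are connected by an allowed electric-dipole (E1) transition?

(a)–(b): allowed.
(a)–(c): forbidden (ΔL, ΔJ).
(a)–(d): forbidden (parity, ΔL).
(a)–(e): forbidden (ΔL).
(b)–(c): forbidden (parity, ΔJ).
(b)–(d): allowed.
(b)–(e): forbidden (parity).
(c)–(d): allowed.
(c)–(e): forbidden (parity).
(d)–(e): allowed.
Allowed pairs: 4 of 10.

4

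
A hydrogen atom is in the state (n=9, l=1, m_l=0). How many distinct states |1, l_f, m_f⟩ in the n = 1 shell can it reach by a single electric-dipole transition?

E1 requires Δl = ±1, so l_f ∈ {0, 2}; with 0 ≤ l_f ≤ n_f−1 = 0, the allowed l_f values are {0}.
For l_f = 0: m_f ∈ {m_i−1, m_i, m_i+1} ∩ [−0, 0] = {0} → 1 state.
Total: 1.

1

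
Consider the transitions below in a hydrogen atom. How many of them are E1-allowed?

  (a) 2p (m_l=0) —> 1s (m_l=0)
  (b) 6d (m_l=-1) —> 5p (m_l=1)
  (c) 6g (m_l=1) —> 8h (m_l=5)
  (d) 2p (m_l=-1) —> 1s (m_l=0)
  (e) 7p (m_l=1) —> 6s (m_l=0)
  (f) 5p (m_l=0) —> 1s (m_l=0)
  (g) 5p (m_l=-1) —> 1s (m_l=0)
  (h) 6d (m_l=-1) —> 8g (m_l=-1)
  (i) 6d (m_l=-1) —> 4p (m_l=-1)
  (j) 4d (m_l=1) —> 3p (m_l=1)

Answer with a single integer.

7

(a) allowed
(b) forbidden — Δm_l = +2 (E1 requires Δm_l = 0, ±1)
(c) forbidden — Δm_l = +4 (E1 requires Δm_l = 0, ±1)
(d) allowed
(e) allowed
(f) allowed
(g) allowed
(h) forbidden — Δl = +2 (E1 requires Δl = ±1)
(i) allowed
(j) allowed
Total allowed: 7 of 10.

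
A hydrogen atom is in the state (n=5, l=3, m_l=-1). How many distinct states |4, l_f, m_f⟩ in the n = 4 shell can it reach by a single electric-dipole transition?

E1 requires Δl = ±1, so l_f ∈ {2, 4}; with 0 ≤ l_f ≤ n_f−1 = 3, the allowed l_f values are {2}.
For l_f = 2: m_f ∈ {m_i−1, m_i, m_i+1} ∩ [−2, 2] = {-2, -1, 0} → 3 states.
Total: 3.

3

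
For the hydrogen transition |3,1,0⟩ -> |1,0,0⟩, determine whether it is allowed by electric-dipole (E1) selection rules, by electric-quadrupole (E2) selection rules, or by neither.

E1

Δl = 0 − 1 = -1; l_i + l_f = 1.
Δm_l = +0.
E1 (Δl = ±1, |Δm_l| ≤ 1): satisfied.
E2 (Δl = 0,±2, l_i+l_f ≥ 2, |Δm_l| ≤ 2): not satisfied.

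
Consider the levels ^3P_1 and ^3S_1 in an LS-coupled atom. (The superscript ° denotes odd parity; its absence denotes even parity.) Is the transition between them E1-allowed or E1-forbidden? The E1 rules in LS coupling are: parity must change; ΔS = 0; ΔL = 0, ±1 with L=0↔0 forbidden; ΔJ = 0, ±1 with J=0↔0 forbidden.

Reading off the term symbols: S 1→1, L 1→0, J 1→1, parity even→even.
Parity must change: even → even — fails.
ΔS = 0: S: 1 → 1 — passes.
ΔL = 0, ±1 (not L=0↔0): L: 1 → 0, ΔL = -1 — passes.
ΔJ = 0, ±1 (not J=0↔0): J: 1 → 1, ΔJ = +0 — passes.
Rule(s) violated: parity.

forbidden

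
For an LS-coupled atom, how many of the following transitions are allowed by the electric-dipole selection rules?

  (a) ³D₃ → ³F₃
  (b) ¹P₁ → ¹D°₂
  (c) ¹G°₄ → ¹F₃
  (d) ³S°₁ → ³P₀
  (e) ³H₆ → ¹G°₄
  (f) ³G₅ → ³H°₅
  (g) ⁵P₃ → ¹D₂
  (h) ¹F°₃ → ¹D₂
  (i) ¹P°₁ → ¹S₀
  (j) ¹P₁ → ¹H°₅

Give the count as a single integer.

6

(a) forbidden (parity fails)
(b) allowed
(c) allowed
(d) allowed
(e) forbidden (ΔS, ΔJ fail)
(f) allowed
(g) forbidden (parity, ΔS fail)
(h) allowed
(i) allowed
(j) forbidden (ΔL, ΔJ fail)
Total allowed: 6 of 10.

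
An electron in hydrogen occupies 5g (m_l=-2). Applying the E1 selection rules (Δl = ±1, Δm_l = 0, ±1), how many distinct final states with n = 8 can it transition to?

E1 requires Δl = ±1, so l_f ∈ {3, 5}; with 0 ≤ l_f ≤ n_f−1 = 7, the allowed l_f values are {3, 5}.
For l_f = 3: m_f ∈ {m_i−1, m_i, m_i+1} ∩ [−3, 3] = {-3, -2, -1} → 3 states.
For l_f = 5: m_f ∈ {m_i−1, m_i, m_i+1} ∩ [−5, 5] = {-3, -2, -1} → 3 states.
Total: 6.

6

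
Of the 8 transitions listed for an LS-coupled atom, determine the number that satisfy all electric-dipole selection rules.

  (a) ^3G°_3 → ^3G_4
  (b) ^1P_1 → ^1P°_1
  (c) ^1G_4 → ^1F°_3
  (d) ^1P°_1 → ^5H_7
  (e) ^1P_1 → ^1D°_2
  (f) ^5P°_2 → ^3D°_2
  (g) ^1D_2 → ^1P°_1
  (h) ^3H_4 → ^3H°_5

(a) allowed
(b) allowed
(c) allowed
(d) forbidden (ΔS, ΔL, ΔJ fail)
(e) allowed
(f) forbidden (parity, ΔS fail)
(g) allowed
(h) allowed
Total allowed: 6 of 8.

6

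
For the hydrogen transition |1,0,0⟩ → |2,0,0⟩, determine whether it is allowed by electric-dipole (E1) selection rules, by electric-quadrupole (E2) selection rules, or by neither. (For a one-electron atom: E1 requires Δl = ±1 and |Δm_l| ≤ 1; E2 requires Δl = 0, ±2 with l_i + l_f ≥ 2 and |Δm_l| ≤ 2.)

Δl = 0 − 0 = +0; l_i + l_f = 0.
Δm_l = +0.
E1 (Δl = ±1, |Δm_l| ≤ 1): not satisfied.
E2 (Δl = 0,±2, l_i+l_f ≥ 2, |Δm_l| ≤ 2): not satisfied.

neither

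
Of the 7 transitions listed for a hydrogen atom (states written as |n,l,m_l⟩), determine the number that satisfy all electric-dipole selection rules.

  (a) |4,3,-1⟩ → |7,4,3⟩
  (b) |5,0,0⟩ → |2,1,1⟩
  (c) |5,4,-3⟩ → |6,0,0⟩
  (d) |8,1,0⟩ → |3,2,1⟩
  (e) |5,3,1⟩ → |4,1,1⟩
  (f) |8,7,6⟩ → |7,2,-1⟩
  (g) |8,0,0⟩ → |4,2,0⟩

2

(a) forbidden — Δm_l = +4 (E1 requires Δm_l = 0, ±1)
(b) allowed
(c) forbidden — Δl = -4 (E1 requires Δl = ±1); Δm_l = +3 (E1 requires Δm_l = 0, ±1)
(d) allowed
(e) forbidden — Δl = -2 (E1 requires Δl = ±1)
(f) forbidden — Δl = -5 (E1 requires Δl = ±1); Δm_l = -7 (E1 requires Δm_l = 0, ±1)
(g) forbidden — Δl = +2 (E1 requires Δl = ±1)
Total allowed: 2 of 7.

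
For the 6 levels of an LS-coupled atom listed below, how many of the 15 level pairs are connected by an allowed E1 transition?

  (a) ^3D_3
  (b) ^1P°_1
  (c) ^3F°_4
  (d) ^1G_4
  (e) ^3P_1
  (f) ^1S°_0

(a)–(b): forbidden (ΔS, ΔJ).
(a)–(c): allowed.
(a)–(d): forbidden (parity, ΔS, ΔL).
(a)–(e): forbidden (parity, ΔJ).
(a)–(f): forbidden (ΔS, ΔL, ΔJ).
(b)–(c): forbidden (parity, ΔS, ΔL, ΔJ).
(b)–(d): forbidden (ΔL, ΔJ).
(b)–(e): forbidden (ΔS).
(b)–(f): forbidden (parity).
(c)–(d): forbidden (ΔS).
(c)–(e): forbidden (ΔL, ΔJ).
(c)–(f): forbidden (parity, ΔS, ΔL, ΔJ).
(d)–(e): forbidden (parity, ΔS, ΔL, ΔJ).
(d)–(f): forbidden (ΔL, ΔJ).
(e)–(f): forbidden (ΔS).
Allowed pairs: 1 of 15.

1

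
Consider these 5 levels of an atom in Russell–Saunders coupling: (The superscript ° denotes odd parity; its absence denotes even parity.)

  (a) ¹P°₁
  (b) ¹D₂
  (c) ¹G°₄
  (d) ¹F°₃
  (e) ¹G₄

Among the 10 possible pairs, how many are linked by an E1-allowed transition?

4

(a)–(b): allowed.
(a)–(c): forbidden (parity, ΔL, ΔJ).
(a)–(d): forbidden (parity, ΔL, ΔJ).
(a)–(e): forbidden (ΔL, ΔJ).
(b)–(c): forbidden (ΔL, ΔJ).
(b)–(d): allowed.
(b)–(e): forbidden (parity, ΔL, ΔJ).
(c)–(d): forbidden (parity).
(c)–(e): allowed.
(d)–(e): allowed.
Allowed pairs: 4 of 10.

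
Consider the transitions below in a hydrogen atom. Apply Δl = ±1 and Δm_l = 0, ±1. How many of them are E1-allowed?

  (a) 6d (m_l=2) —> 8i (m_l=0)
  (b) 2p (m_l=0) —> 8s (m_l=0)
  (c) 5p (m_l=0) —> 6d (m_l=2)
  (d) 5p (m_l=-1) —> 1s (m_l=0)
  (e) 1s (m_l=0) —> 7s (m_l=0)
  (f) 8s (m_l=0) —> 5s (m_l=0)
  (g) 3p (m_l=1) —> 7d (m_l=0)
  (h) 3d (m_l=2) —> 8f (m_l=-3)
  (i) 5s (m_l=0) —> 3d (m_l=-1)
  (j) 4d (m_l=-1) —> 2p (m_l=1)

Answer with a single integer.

(a) forbidden — Δl = +4 (E1 requires Δl = ±1); Δm_l = -2 (E1 requires Δm_l = 0, ±1)
(b) allowed
(c) forbidden — Δm_l = +2 (E1 requires Δm_l = 0, ±1)
(d) allowed
(e) forbidden — Δl = +0 (E1 requires Δl = ±1)
(f) forbidden — Δl = +0 (E1 requires Δl = ±1)
(g) allowed
(h) forbidden — Δm_l = -5 (E1 requires Δm_l = 0, ±1)
(i) forbidden — Δl = +2 (E1 requires Δl = ±1)
(j) forbidden — Δm_l = +2 (E1 requires Δm_l = 0, ±1)
Total allowed: 3 of 10.

3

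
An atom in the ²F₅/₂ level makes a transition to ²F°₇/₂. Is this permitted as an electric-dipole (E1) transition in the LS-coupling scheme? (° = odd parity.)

allowed

ΔL = 0, ±1 (not L=0↔0): L: 3 → 3, ΔL = +0 — ok.
ΔS = 0: S: 1/2 → 1/2 — ok.
ΔJ = 0, ±1 (not J=0↔0): J: 5/2 → 7/2, ΔJ = +1 — ok.
Parity must change: even → odd — ok.
All four E1 rules are satisfied.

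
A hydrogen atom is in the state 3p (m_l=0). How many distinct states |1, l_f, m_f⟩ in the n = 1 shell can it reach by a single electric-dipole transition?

1

E1 requires Δl = ±1, so l_f ∈ {0, 2}; with 0 ≤ l_f ≤ n_f−1 = 0, the allowed l_f values are {0}.
For l_f = 0: m_f ∈ {m_i−1, m_i, m_i+1} ∩ [−0, 0] = {0} → 1 state.
Total: 1.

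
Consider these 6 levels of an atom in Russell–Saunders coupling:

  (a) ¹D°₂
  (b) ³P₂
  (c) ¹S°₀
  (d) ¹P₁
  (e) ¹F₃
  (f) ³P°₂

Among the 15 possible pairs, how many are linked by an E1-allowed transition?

(a)–(b): forbidden (ΔS).
(a)–(c): forbidden (parity, ΔL, ΔJ).
(a)–(d): allowed.
(a)–(e): allowed.
(a)–(f): forbidden (parity, ΔS).
(b)–(c): forbidden (ΔS, ΔJ).
(b)–(d): forbidden (parity, ΔS).
(b)–(e): forbidden (parity, ΔS, ΔL).
(b)–(f): allowed.
(c)–(d): allowed.
(c)–(e): forbidden (ΔL, ΔJ).
(c)–(f): forbidden (parity, ΔS, ΔJ).
(d)–(e): forbidden (parity, ΔL, ΔJ).
(d)–(f): forbidden (ΔS).
(e)–(f): forbidden (ΔS, ΔL).
Allowed pairs: 4 of 15.

4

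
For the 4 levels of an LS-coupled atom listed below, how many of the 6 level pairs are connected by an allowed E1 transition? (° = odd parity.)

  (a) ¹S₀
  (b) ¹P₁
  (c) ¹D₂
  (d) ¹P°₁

(a)–(b): forbidden (parity).
(a)–(c): forbidden (parity, ΔL, ΔJ).
(a)–(d): allowed.
(b)–(c): forbidden (parity).
(b)–(d): allowed.
(c)–(d): allowed.
Allowed pairs: 3 of 6.

3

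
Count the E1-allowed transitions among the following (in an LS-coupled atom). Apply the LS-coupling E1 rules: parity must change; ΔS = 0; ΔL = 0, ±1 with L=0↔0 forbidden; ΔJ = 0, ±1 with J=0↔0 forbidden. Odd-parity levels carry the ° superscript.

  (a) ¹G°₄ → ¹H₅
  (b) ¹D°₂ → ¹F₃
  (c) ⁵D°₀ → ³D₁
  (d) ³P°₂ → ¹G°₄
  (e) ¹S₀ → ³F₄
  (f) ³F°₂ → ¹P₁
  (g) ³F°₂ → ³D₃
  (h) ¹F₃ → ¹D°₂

4

(a) allowed
(b) allowed
(c) forbidden (ΔS fails)
(d) forbidden (parity, ΔS, ΔL, ΔJ fail)
(e) forbidden (parity, ΔS, ΔL, ΔJ fail)
(f) forbidden (ΔS, ΔL fail)
(g) allowed
(h) allowed
Total allowed: 4 of 8.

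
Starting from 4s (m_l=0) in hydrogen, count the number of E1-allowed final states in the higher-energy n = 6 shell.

E1 requires Δl = ±1, so l_f ∈ {-1, 1}; with 0 ≤ l_f ≤ n_f−1 = 5, the allowed l_f values are {1}.
For l_f = 1: m_f ∈ {m_i−1, m_i, m_i+1} ∩ [−1, 1] = {-1, 0, 1} → 3 states.
Total: 3.

3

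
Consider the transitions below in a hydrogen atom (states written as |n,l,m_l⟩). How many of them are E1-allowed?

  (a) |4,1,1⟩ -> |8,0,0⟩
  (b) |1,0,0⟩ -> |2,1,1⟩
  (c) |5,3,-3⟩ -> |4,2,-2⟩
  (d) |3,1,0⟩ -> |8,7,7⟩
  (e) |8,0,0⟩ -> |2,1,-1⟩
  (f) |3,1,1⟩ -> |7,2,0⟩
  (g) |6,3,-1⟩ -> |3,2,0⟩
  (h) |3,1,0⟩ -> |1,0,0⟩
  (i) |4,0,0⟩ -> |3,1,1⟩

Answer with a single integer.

(a) allowed
(b) allowed
(c) allowed
(d) forbidden — Δl = +6 (E1 requires Δl = ±1); Δm_l = +7 (E1 requires Δm_l = 0, ±1)
(e) allowed
(f) allowed
(g) allowed
(h) allowed
(i) allowed
Total allowed: 8 of 9.

8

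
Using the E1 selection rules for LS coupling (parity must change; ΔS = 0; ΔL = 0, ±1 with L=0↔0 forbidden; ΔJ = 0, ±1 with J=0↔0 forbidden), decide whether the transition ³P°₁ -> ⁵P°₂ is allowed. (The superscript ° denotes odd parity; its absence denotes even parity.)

forbidden

Reading off the term symbols: S 1→2, L 1→1, J 1→2, parity odd→odd.
ΔJ = 0, ±1 (not J=0↔0): J: 1 → 2, ΔJ = +1 — satisfied.
Parity must change: odd → odd — violated.
ΔL = 0, ±1 (not L=0↔0): L: 1 → 1, ΔL = +0 — satisfied.
ΔS = 0: S: 1 → 2 — violated.
Rule(s) violated: parity, ΔS.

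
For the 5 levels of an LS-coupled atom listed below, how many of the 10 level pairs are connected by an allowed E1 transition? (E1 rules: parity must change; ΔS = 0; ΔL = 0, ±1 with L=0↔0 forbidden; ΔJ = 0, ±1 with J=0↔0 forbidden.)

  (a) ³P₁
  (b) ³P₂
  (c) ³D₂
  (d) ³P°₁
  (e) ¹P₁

3

(a)–(b): forbidden (parity).
(a)–(c): forbidden (parity).
(a)–(d): allowed.
(a)–(e): forbidden (parity, ΔS).
(b)–(c): forbidden (parity).
(b)–(d): allowed.
(b)–(e): forbidden (parity, ΔS).
(c)–(d): allowed.
(c)–(e): forbidden (parity, ΔS).
(d)–(e): forbidden (ΔS).
Allowed pairs: 3 of 10.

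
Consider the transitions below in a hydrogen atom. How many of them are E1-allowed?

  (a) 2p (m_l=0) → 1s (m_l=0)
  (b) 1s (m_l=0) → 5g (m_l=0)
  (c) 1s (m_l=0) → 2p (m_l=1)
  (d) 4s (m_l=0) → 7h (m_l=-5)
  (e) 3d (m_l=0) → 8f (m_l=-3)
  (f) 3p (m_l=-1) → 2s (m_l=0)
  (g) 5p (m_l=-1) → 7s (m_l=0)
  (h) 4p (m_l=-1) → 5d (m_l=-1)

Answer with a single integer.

5

(a) allowed
(b) forbidden — Δl = +4 (E1 requires Δl = ±1)
(c) allowed
(d) forbidden — Δl = +5 (E1 requires Δl = ±1); Δm_l = -5 (E1 requires Δm_l = 0, ±1)
(e) forbidden — Δm_l = -3 (E1 requires Δm_l = 0, ±1)
(f) allowed
(g) allowed
(h) allowed
Total allowed: 5 of 8.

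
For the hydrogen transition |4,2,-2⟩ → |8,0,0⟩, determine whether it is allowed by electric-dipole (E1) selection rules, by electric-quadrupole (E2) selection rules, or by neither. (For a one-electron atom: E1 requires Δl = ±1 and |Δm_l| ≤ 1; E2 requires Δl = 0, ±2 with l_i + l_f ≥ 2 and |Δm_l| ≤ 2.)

E2

Δl = 0 − 2 = -2; l_i + l_f = 2.
Δm_l = +2.
E1 (Δl = ±1, |Δm_l| ≤ 1): not satisfied.
E2 (Δl = 0,±2, l_i+l_f ≥ 2, |Δm_l| ≤ 2): satisfied.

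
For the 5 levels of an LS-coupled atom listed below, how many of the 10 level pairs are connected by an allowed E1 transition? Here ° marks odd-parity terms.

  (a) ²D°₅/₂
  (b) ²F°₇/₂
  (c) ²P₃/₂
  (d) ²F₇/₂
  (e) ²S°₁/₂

4

(a)–(b): forbidden (parity).
(a)–(c): allowed.
(a)–(d): allowed.
(a)–(e): forbidden (parity, ΔL, ΔJ).
(b)–(c): forbidden (ΔL, ΔJ).
(b)–(d): allowed.
(b)–(e): forbidden (parity, ΔL, ΔJ).
(c)–(d): forbidden (parity, ΔL, ΔJ).
(c)–(e): allowed.
(d)–(e): forbidden (ΔL, ΔJ).
Allowed pairs: 4 of 10.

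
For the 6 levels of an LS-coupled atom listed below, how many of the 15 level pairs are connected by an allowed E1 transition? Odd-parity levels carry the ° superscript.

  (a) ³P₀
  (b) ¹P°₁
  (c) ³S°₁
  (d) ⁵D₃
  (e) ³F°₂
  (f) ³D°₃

1

(a)–(b): forbidden (ΔS).
(a)–(c): allowed.
(a)–(d): forbidden (parity, ΔS, ΔJ).
(a)–(e): forbidden (ΔL, ΔJ).
(a)–(f): forbidden (ΔJ).
(b)–(c): forbidden (parity, ΔS).
(b)–(d): forbidden (ΔS, ΔJ).
(b)–(e): forbidden (parity, ΔS, ΔL).
(b)–(f): forbidden (parity, ΔS, ΔJ).
(c)–(d): forbidden (ΔS, ΔL, ΔJ).
(c)–(e): forbidden (parity, ΔL).
(c)–(f): forbidden (parity, ΔL, ΔJ).
(d)–(e): forbidden (ΔS).
(d)–(f): forbidden (ΔS).
(e)–(f): forbidden (parity).
Allowed pairs: 1 of 15.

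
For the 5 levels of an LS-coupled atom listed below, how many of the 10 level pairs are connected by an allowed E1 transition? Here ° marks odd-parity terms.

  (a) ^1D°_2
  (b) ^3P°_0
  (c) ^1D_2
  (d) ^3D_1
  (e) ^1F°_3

(a)–(b): forbidden (parity, ΔS, ΔJ).
(a)–(c): allowed.
(a)–(d): forbidden (ΔS).
(a)–(e): forbidden (parity).
(b)–(c): forbidden (ΔS, ΔJ).
(b)–(d): allowed.
(b)–(e): forbidden (parity, ΔS, ΔL, ΔJ).
(c)–(d): forbidden (parity, ΔS).
(c)–(e): allowed.
(d)–(e): forbidden (ΔS, ΔJ).
Allowed pairs: 3 of 10.

3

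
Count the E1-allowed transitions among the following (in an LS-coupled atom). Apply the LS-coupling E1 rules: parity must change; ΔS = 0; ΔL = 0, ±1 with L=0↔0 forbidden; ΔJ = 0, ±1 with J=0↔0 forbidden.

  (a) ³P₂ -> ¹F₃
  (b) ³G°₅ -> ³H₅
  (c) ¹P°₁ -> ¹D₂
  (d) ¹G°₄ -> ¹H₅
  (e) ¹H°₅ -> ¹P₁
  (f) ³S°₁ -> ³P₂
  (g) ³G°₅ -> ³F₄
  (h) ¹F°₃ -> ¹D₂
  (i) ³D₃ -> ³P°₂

(a) forbidden (parity, ΔS, ΔL fail)
(b) allowed
(c) allowed
(d) allowed
(e) forbidden (ΔL, ΔJ fail)
(f) allowed
(g) allowed
(h) allowed
(i) allowed
Total allowed: 7 of 9.

7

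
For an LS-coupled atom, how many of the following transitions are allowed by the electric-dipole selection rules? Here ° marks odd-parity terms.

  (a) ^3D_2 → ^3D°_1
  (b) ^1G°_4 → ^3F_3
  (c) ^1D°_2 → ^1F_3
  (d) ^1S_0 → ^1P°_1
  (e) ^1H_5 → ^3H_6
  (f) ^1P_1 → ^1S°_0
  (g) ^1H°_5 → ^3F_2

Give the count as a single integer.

(a) allowed
(b) forbidden (ΔS fails)
(c) allowed
(d) allowed
(e) forbidden (parity, ΔS fail)
(f) allowed
(g) forbidden (ΔS, ΔL, ΔJ fail)
Total allowed: 4 of 7.

4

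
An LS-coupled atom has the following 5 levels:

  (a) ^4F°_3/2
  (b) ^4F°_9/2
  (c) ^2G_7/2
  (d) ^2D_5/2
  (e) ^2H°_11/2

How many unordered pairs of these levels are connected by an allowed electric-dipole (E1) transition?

0

(a)–(b): forbidden (parity, ΔJ).
(a)–(c): forbidden (ΔS, ΔJ).
(a)–(d): forbidden (ΔS).
(a)–(e): forbidden (parity, ΔS, ΔL, ΔJ).
(b)–(c): forbidden (ΔS).
(b)–(d): forbidden (ΔS, ΔJ).
(b)–(e): forbidden (parity, ΔS, ΔL).
(c)–(d): forbidden (parity, ΔL).
(c)–(e): forbidden (ΔJ).
(d)–(e): forbidden (ΔL, ΔJ).
Allowed pairs: 0 of 10.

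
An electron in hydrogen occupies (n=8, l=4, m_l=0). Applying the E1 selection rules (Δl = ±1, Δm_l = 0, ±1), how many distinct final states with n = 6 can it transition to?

6

E1 requires Δl = ±1, so l_f ∈ {3, 5}; with 0 ≤ l_f ≤ n_f−1 = 5, the allowed l_f values are {3, 5}.
For l_f = 3: m_f ∈ {m_i−1, m_i, m_i+1} ∩ [−3, 3] = {-1, 0, 1} → 3 states.
For l_f = 5: m_f ∈ {m_i−1, m_i, m_i+1} ∩ [−5, 5] = {-1, 0, 1} → 3 states.
Total: 6.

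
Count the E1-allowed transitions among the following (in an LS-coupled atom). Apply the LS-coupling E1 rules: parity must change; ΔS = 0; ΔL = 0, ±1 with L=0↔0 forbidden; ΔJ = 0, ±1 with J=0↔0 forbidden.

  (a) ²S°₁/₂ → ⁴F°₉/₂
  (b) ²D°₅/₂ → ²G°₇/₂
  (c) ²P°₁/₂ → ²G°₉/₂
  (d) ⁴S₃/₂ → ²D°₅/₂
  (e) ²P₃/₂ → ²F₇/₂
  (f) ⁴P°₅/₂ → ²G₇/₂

0

(a) forbidden (parity, ΔS, ΔL, ΔJ fail)
(b) forbidden (parity, ΔL fail)
(c) forbidden (parity, ΔL, ΔJ fail)
(d) forbidden (ΔS, ΔL fail)
(e) forbidden (parity, ΔL, ΔJ fail)
(f) forbidden (ΔS, ΔL fail)
Total allowed: 0 of 6.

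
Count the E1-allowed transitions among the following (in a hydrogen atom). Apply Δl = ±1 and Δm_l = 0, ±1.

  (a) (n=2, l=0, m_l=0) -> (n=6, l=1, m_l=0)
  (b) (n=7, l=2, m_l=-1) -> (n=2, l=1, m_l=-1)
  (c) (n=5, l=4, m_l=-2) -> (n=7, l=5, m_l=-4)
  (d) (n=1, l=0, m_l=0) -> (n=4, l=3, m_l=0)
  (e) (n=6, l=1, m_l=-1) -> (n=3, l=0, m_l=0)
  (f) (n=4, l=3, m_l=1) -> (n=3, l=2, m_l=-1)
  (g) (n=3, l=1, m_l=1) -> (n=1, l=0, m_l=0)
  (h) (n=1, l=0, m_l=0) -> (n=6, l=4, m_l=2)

(a) allowed
(b) allowed
(c) forbidden — Δm_l = -2 (E1 requires Δm_l = 0, ±1)
(d) forbidden — Δl = +3 (E1 requires Δl = ±1)
(e) allowed
(f) forbidden — Δm_l = -2 (E1 requires Δm_l = 0, ±1)
(g) allowed
(h) forbidden — Δl = +4 (E1 requires Δl = ±1); Δm_l = +2 (E1 requires Δm_l = 0, ±1)
Total allowed: 4 of 8.

4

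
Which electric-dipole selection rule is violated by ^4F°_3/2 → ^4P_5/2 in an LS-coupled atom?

the ΔL = 0, ±1 rule

Initial level: S=3/2, L=3, J=3/2, parity odd. Final level: S=3/2, L=1, J=5/2, parity even.
Parity must change: odd → even — ok.
ΔS = 0: S: 3/2 → 3/2 — ok.
ΔL = 0, ±1 (not L=0↔0): L: 3 → 1, ΔL = -2 — fails.
ΔJ = 0, ±1 (not J=0↔0): J: 3/2 → 5/2, ΔJ = +1 — ok.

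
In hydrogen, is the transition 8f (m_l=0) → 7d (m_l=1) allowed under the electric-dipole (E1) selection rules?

Δl = 2 − 3 = -1; the E1 rule Δl = ±1 is satisfied.
Δm_l = 1 − (0) = +1. E1 requires Δm_l = 0, ±1: satisfied.
All E1 selection rules are satisfied.

allowed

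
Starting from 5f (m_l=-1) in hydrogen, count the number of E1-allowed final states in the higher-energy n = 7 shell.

6

E1 requires Δl = ±1, so l_f ∈ {2, 4}; with 0 ≤ l_f ≤ n_f−1 = 6, the allowed l_f values are {2, 4}.
For l_f = 2: m_f ∈ {m_i−1, m_i, m_i+1} ∩ [−2, 2] = {-2, -1, 0} → 3 states.
For l_f = 4: m_f ∈ {m_i−1, m_i, m_i+1} ∩ [−4, 4] = {-2, -1, 0} → 3 states.
Total: 6.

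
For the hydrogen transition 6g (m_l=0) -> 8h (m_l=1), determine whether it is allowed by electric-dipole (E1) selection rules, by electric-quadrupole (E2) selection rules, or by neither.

Δl = 5 − 4 = +1; l_i + l_f = 9.
Δm_l = +1.
E1 (Δl = ±1, |Δm_l| ≤ 1): satisfied.
E2 (Δl = 0,±2, l_i+l_f ≥ 2, |Δm_l| ≤ 2): not satisfied.

E1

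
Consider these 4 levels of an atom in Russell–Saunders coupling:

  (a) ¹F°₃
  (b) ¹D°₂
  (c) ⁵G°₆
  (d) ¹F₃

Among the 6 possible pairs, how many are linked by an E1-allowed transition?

(a)–(b): forbidden (parity).
(a)–(c): forbidden (parity, ΔS, ΔJ).
(a)–(d): allowed.
(b)–(c): forbidden (parity, ΔS, ΔL, ΔJ).
(b)–(d): allowed.
(c)–(d): forbidden (ΔS, ΔJ).
Allowed pairs: 2 of 6.

2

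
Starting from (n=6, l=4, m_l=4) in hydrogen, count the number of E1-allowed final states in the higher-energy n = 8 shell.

E1 requires Δl = ±1, so l_f ∈ {3, 5}; with 0 ≤ l_f ≤ n_f−1 = 7, the allowed l_f values are {3, 5}.
For l_f = 3: m_f ∈ {m_i−1, m_i, m_i+1} ∩ [−3, 3] = {3} → 1 state.
For l_f = 5: m_f ∈ {m_i−1, m_i, m_i+1} ∩ [−5, 5] = {3, 4, 5} → 3 states.
Total: 4.

4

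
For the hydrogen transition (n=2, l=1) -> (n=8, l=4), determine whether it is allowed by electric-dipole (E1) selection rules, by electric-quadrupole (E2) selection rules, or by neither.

neither

Δl = 4 − 1 = +3; l_i + l_f = 5.
E1 (Δl = ±1): not satisfied.
E2 (Δl = 0,±2, l_i+l_f ≥ 2): not satisfied.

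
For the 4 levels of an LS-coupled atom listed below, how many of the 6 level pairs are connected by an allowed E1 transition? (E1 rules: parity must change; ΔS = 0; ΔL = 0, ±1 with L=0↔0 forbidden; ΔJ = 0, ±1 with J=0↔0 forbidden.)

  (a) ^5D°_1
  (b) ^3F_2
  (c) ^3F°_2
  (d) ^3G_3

2

(a)–(b): forbidden (ΔS).
(a)–(c): forbidden (parity, ΔS).
(a)–(d): forbidden (ΔS, ΔL, ΔJ).
(b)–(c): allowed.
(b)–(d): forbidden (parity).
(c)–(d): allowed.
Allowed pairs: 2 of 6.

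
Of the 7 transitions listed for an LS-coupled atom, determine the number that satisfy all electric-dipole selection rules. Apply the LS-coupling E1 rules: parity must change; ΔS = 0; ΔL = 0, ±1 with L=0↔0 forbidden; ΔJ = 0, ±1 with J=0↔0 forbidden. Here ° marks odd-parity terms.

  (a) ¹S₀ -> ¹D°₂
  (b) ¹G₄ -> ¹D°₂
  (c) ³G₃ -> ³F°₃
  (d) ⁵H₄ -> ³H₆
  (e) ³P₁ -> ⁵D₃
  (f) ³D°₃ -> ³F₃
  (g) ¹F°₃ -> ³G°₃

2

(a) forbidden (ΔL, ΔJ fail)
(b) forbidden (ΔL, ΔJ fail)
(c) allowed
(d) forbidden (parity, ΔS, ΔJ fail)
(e) forbidden (parity, ΔS, ΔJ fail)
(f) allowed
(g) forbidden (parity, ΔS fail)
Total allowed: 2 of 7.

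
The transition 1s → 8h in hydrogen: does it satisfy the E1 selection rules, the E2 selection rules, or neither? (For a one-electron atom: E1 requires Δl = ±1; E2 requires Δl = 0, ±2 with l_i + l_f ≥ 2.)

Δl = 5 − 0 = +5; l_i + l_f = 5.
E1 (Δl = ±1): not satisfied.
E2 (Δl = 0,±2, l_i+l_f ≥ 2): not satisfied.

neither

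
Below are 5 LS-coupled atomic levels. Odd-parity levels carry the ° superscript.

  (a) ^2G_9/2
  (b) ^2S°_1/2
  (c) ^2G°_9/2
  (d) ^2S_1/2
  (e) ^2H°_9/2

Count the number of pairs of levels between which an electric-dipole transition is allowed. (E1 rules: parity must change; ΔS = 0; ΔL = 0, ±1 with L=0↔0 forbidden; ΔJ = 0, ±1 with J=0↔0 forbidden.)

(a)–(b): forbidden (ΔL, ΔJ).
(a)–(c): allowed.
(a)–(d): forbidden (parity, ΔL, ΔJ).
(a)–(e): allowed.
(b)–(c): forbidden (parity, ΔL, ΔJ).
(b)–(d): forbidden (ΔL).
(b)–(e): forbidden (parity, ΔL, ΔJ).
(c)–(d): forbidden (ΔL, ΔJ).
(c)–(e): forbidden (parity).
(d)–(e): forbidden (ΔL, ΔJ).
Allowed pairs: 2 of 10.

2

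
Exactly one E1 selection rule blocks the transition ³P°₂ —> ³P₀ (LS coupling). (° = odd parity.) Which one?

the ΔJ = 0, ±1 rule

Initial level: S=1, L=1, J=2, parity odd. Final level: S=1, L=1, J=0, parity even.
Parity must change: odd → even — passes.
ΔS = 0: S: 1 → 1 — passes.
ΔL = 0, ±1 (not L=0↔0): L: 1 → 1, ΔL = +0 — passes.
ΔJ = 0, ±1 (not J=0↔0): J: 2 → 0, ΔJ = -2 — fails.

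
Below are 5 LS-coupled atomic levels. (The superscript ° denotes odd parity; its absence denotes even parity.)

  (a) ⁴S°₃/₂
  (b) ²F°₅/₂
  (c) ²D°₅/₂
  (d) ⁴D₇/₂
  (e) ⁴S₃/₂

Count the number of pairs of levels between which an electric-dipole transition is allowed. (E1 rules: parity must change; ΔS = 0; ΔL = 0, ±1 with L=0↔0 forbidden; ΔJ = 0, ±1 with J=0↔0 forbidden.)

0

(a)–(b): forbidden (parity, ΔS, ΔL).
(a)–(c): forbidden (parity, ΔS, ΔL).
(a)–(d): forbidden (ΔL, ΔJ).
(a)–(e): forbidden (ΔL).
(b)–(c): forbidden (parity).
(b)–(d): forbidden (ΔS).
(b)–(e): forbidden (ΔS, ΔL).
(c)–(d): forbidden (ΔS).
(c)–(e): forbidden (ΔS, ΔL).
(d)–(e): forbidden (parity, ΔL, ΔJ).
Allowed pairs: 0 of 10.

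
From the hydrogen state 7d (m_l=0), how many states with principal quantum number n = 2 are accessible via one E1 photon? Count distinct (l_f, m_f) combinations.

E1 requires Δl = ±1, so l_f ∈ {1, 3}; with 0 ≤ l_f ≤ n_f−1 = 1, the allowed l_f values are {1}.
For l_f = 1: m_f ∈ {m_i−1, m_i, m_i+1} ∩ [−1, 1] = {-1, 0, 1} → 3 states.
Total: 3.

3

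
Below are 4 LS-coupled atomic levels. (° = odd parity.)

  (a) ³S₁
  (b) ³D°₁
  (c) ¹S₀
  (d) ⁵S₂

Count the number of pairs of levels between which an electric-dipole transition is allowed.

(a)–(b): forbidden (ΔL).
(a)–(c): forbidden (parity, ΔS, ΔL).
(a)–(d): forbidden (parity, ΔS, ΔL).
(b)–(c): forbidden (ΔS, ΔL).
(b)–(d): forbidden (ΔS, ΔL).
(c)–(d): forbidden (parity, ΔS, ΔL, ΔJ).
Allowed pairs: 0 of 6.

0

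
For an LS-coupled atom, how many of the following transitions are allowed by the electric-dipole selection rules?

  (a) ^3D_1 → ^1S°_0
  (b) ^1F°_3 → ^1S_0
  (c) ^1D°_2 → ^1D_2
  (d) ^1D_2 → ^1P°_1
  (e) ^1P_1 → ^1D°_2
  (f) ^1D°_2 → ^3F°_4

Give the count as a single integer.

(a) forbidden (ΔS, ΔL fail)
(b) forbidden (ΔL, ΔJ fail)
(c) allowed
(d) allowed
(e) allowed
(f) forbidden (parity, ΔS, ΔJ fail)
Total allowed: 3 of 6.

3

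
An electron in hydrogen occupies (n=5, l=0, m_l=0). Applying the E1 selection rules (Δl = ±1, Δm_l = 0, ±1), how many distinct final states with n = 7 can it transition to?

3

E1 requires Δl = ±1, so l_f ∈ {-1, 1}; with 0 ≤ l_f ≤ n_f−1 = 6, the allowed l_f values are {1}.
For l_f = 1: m_f ∈ {m_i−1, m_i, m_i+1} ∩ [−1, 1] = {-1, 0, 1} → 3 states.
Total: 3.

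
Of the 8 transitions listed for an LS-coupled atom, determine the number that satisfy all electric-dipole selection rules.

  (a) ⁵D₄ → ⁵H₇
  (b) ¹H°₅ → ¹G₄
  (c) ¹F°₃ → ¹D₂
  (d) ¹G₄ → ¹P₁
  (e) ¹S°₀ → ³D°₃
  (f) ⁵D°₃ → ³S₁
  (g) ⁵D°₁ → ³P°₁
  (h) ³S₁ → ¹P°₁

(a) forbidden (parity, ΔL, ΔJ fail)
(b) allowed
(c) allowed
(d) forbidden (parity, ΔL, ΔJ fail)
(e) forbidden (parity, ΔS, ΔL, ΔJ fail)
(f) forbidden (ΔS, ΔL, ΔJ fail)
(g) forbidden (parity, ΔS fail)
(h) forbidden (ΔS fails)
Total allowed: 2 of 8.

2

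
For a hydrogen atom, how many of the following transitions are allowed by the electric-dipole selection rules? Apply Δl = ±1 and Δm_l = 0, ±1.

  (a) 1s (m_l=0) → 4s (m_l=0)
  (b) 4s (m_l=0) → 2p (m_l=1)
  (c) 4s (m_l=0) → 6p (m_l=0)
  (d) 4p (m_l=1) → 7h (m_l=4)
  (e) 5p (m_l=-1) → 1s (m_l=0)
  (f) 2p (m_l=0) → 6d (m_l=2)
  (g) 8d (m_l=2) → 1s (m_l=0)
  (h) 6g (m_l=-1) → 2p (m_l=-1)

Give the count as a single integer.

(a) forbidden — Δl = +0 (E1 requires Δl = ±1)
(b) allowed
(c) allowed
(d) forbidden — Δl = +4 (E1 requires Δl = ±1); Δm_l = +3 (E1 requires Δm_l = 0, ±1)
(e) allowed
(f) forbidden — Δm_l = +2 (E1 requires Δm_l = 0, ±1)
(g) forbidden — Δl = -2 (E1 requires Δl = ±1); Δm_l = -2 (E1 requires Δm_l = 0, ±1)
(h) forbidden — Δl = -3 (E1 requires Δl = ±1)
Total allowed: 3 of 8.

3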